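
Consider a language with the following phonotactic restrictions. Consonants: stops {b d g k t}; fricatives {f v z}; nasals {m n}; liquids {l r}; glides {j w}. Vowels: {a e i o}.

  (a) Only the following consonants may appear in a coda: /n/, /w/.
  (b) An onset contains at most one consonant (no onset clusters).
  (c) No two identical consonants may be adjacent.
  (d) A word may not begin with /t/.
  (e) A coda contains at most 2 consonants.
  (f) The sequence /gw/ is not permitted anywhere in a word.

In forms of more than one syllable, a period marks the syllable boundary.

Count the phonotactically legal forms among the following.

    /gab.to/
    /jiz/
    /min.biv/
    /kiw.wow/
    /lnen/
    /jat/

/gab.to/ — violates constraint (a): syllable 1 coda contains /b/, which is not a licensed coda consonant → phonotactically illegal
/jiz/ — violates constraint (a): syllable 1 coda contains /z/, which is not a licensed coda consonant → phonotactically illegal
/min.biv/ — violates constraint (a): syllable 2 coda contains /v/, which is not a licensed coda consonant → phonotactically illegal
/kiw.wow/ — violates constraint (c): adjacent identical consonants /ww/ → phonotactically illegal
/lnen/ — violates constraint (b): syllable 1 onset /ln/ has 2 consonants (> 1) → phonotactically illegal
/jat/ — violates constraint (a): syllable 1 coda contains /t/, which is not a licensed coda consonant → phonotactically illegal
No form is phonotactically legal → 0.

0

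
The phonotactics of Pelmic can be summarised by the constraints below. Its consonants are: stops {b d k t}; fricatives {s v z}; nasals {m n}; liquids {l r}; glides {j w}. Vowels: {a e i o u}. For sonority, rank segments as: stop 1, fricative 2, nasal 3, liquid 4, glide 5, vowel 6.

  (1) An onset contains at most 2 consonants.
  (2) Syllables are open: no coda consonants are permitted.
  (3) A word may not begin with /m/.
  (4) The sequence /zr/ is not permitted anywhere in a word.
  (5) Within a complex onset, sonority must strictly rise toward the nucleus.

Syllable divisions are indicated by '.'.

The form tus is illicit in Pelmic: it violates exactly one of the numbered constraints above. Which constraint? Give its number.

2

tus: syllable 1 coda /s/ has 1 consonant (> 0).
This is a violation of constraint 2: "Syllables are open: no coda consonants are permitted."
The remaining constraints (1, 3, 4, 5) are satisfied.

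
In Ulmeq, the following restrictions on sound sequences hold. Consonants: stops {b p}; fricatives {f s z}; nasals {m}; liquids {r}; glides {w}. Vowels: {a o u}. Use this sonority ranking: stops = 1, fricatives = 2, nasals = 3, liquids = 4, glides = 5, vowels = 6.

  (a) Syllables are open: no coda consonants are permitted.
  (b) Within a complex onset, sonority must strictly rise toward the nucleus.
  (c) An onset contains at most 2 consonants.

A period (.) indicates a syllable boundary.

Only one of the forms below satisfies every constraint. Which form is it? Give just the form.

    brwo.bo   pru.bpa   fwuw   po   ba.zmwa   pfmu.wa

brwo.bo — violates constraint (c): syllable 1 onset /brw/ has 3 consonants (> 2) → illicit
pru.bpa — violates constraint (b): syllable 2 onset /bp/: /b/ (stop, 1) → /p/ (stop, 1) does not rise → illicit
fwuw — violates constraint (a): syllable 1 coda /w/ has 1 consonant (> 0) → illicit
po — σ1 onset /p/, coda /∅/ ok → licit
ba.zmwa — violates constraint (c): syllable 2 onset /zmw/ has 3 consonants (> 2) → illicit
pfmu.wa — violates constraint (c): syllable 1 onset /pfm/ has 3 consonants (> 2) → illicit

po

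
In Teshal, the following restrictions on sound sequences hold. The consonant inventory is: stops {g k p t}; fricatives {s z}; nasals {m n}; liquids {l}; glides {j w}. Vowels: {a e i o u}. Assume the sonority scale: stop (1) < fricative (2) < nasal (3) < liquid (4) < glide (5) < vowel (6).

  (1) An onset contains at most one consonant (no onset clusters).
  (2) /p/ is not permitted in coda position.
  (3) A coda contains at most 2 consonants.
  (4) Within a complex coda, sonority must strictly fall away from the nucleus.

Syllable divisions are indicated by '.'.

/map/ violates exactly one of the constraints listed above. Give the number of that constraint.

/map/: syllable 1 coda contains /p/.
This is a violation of constraint 2: "/p/ is not permitted in coda position."
The remaining constraints (1, 3, 4) are satisfied.

2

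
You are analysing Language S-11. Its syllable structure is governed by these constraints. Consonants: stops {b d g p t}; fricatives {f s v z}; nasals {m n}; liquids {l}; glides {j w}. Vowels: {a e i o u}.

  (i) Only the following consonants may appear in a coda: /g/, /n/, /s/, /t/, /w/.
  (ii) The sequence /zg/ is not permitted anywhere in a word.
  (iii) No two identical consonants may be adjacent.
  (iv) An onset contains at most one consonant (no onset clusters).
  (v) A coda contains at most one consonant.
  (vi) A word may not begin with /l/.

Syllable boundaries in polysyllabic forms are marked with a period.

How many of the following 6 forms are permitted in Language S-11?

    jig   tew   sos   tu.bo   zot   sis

jig — σ1 onset /j/, coda /g/ ok → permitted
tew — σ1 onset /t/, coda /w/ ok → permitted
sos — σ1 onset /s/, coda /s/ ok → permitted
tu.bo — σ1 onset /t/, coda /∅/ ok; σ2 onset /b/, coda /∅/ ok → permitted
zot — σ1 onset /z/, coda /t/ ok → permitted
sis — σ1 onset /s/, coda /s/ ok → permitted
Permitted: jig, tew, sos, tu.bo, zot, sis → 6.

6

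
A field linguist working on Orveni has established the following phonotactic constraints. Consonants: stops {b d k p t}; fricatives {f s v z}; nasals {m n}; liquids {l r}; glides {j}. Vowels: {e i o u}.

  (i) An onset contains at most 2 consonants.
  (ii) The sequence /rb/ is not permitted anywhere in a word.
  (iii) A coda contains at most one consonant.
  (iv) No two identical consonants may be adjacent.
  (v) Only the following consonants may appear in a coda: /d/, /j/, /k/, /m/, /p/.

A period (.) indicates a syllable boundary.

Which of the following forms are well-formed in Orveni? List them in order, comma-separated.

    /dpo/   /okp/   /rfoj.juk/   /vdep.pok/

/dpo/

/dpo/ — σ1 onset /dp/ (2C), coda /∅/ ok → well-formed
/okp/ — violates constraint (iii): syllable 1 coda /kp/ has 2 consonants (> 1) → ill-formed
/rfoj.juk/ — violates constraint (iv): adjacent identical consonants /jj/ → ill-formed
/vdep.pok/ — violates constraint (iv): adjacent identical consonants /pp/ → ill-formed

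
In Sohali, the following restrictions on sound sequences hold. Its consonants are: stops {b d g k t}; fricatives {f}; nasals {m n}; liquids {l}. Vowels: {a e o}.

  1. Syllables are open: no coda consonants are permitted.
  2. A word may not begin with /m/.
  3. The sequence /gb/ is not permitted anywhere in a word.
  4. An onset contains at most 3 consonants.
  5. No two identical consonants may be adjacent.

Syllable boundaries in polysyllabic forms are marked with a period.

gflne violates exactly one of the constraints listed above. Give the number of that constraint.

gflne: syllable 1 onset /gfln/ has 4 consonants (> 3).
This is a violation of constraint 4: "An onset contains at most 3 consonants."
The remaining constraints (1, 2, 3, 5) are satisfied.

4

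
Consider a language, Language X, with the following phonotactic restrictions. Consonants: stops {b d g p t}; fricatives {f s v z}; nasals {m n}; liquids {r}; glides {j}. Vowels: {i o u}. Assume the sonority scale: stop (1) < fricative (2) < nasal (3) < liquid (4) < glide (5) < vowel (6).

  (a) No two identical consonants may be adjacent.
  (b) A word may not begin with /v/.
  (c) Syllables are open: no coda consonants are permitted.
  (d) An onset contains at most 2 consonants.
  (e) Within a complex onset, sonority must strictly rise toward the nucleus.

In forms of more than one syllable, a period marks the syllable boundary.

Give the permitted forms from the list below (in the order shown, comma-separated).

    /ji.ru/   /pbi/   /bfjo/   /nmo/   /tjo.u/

/ji.ru/ — σ1 onset /j/, coda /∅/ ok; σ2 onset /r/, coda /∅/ ok → permitted
/pbi/ — violates constraint (e): syllable 1 onset /pb/: /p/ (stop, 1) → /b/ (stop, 1) does not rise → not permitted
/bfjo/ — violates constraint (d): syllable 1 onset /bfj/ has 3 consonants (> 2) → not permitted
/nmo/ — violates constraint (e): syllable 1 onset /nm/: /n/ (nasal, 3) → /m/ (nasal, 3) does not rise → not permitted
/tjo.u/ — σ1 onset /tj/ (1→5 rises), coda /∅/ ok; σ2 onset /∅/, coda /∅/ ok → permitted

/ji.ru/, /tjo.u/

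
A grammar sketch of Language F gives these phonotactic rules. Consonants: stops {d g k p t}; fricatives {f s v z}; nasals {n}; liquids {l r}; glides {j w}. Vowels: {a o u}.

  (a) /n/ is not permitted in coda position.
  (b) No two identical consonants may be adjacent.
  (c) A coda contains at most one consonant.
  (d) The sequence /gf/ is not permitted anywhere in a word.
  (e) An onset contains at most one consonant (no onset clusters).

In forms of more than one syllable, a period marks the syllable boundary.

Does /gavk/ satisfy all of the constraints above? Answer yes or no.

no

/gavk/ — violates constraint (c): syllable 1 coda /vk/ has 2 consonants (> 1) → phonotactically illegal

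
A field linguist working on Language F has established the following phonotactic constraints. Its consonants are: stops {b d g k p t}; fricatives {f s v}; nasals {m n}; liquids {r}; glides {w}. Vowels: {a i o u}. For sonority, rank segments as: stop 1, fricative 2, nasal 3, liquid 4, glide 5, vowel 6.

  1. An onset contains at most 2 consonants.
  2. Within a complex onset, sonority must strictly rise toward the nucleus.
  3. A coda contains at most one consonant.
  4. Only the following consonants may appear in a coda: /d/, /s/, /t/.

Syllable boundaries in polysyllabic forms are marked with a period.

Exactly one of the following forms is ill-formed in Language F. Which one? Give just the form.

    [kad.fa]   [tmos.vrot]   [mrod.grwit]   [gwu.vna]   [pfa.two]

[mrod.grwit]

[kad.fa] — σ1 onset /k/, coda /d/ ok; σ2 onset /f/, coda /∅/ ok → well-formed
[tmos.vrot] — σ1 onset /tm/ (1→3 rises), coda /s/ ok; σ2 onset /vr/ (2→4 rises), coda /t/ ok → well-formed
[mrod.grwit] — violates constraint 1: syllable 2 onset /grw/ has 3 consonants (> 2) → ill-formed
[gwu.vna] — σ1 onset /gw/ (1→5 rises), coda /∅/ ok; σ2 onset /vn/ (2→3 rises), coda /∅/ ok → well-formed
[pfa.two] — σ1 onset /pf/ (1→2 rises), coda /∅/ ok; σ2 onset /tw/ (1→5 rises), coda /∅/ ok → well-formed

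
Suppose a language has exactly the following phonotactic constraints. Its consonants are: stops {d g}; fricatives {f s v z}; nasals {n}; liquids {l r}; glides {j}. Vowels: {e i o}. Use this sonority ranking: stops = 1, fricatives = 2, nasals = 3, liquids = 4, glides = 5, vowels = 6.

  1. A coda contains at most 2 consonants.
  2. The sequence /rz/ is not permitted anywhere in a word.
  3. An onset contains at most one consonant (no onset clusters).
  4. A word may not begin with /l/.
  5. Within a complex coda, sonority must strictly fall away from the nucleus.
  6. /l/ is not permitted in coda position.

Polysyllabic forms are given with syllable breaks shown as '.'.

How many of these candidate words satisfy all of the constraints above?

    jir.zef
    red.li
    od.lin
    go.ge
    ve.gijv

jir.zef — violates constraint 2: contains banned sequence /rz/ → not permitted
red.li — σ1 onset /r/, coda /d/ ok; σ2 onset /l/, coda /∅/ ok → permitted
od.lin — σ1 onset /∅/, coda /d/ ok; σ2 onset /l/, coda /n/ ok → permitted
go.ge — σ1 onset /g/, coda /∅/ ok; σ2 onset /g/, coda /∅/ ok → permitted
ve.gijv — σ1 onset /v/, coda /∅/ ok; σ2 onset /g/, coda /jv/ (5→2 falls) ok → permitted
Permitted: red.li, od.lin, go.ge, ve.gijv → 4.

4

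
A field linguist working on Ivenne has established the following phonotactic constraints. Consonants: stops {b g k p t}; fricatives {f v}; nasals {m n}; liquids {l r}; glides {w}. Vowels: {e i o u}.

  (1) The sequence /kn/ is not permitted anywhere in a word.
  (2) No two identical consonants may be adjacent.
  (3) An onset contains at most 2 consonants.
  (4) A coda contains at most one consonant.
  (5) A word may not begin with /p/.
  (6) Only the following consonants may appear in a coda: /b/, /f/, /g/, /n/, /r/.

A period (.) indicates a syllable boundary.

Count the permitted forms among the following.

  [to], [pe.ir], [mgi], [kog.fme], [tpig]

4

[to] — σ1 onset /t/, coda /∅/ ok → permitted
[pe.ir] — violates constraint 5: word begins with /p/ → not permitted
[mgi] — σ1 onset /mg/ (2C), coda /∅/ ok → permitted
[kog.fme] — σ1 onset /k/, coda /g/ ok; σ2 onset /fm/ (2C), coda /∅/ ok → permitted
[tpig] — σ1 onset /tp/ (2C), coda /g/ ok → permitted
Permitted: [to], [mgi], [kog.fme], [tpig] → 4.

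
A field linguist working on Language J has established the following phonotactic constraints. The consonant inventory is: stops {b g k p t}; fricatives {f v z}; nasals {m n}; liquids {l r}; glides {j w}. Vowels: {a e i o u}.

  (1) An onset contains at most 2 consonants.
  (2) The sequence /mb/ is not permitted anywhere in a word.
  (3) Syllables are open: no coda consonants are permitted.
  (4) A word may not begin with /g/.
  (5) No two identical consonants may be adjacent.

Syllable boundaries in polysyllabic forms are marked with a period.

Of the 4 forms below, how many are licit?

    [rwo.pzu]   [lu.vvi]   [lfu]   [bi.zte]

3

[rwo.pzu] — σ1 onset /rw/ (2C), coda /∅/ ok; σ2 onset /pz/ (2C), coda /∅/ ok → licit
[lu.vvi] — violates constraint 5: adjacent identical consonants /vv/ → illicit
[lfu] — σ1 onset /lf/ (2C), coda /∅/ ok → licit
[bi.zte] — σ1 onset /b/, coda /∅/ ok; σ2 onset /zt/ (2C), coda /∅/ ok → licit
Licit: [rwo.pzu], [lfu], [bi.zte] → 3.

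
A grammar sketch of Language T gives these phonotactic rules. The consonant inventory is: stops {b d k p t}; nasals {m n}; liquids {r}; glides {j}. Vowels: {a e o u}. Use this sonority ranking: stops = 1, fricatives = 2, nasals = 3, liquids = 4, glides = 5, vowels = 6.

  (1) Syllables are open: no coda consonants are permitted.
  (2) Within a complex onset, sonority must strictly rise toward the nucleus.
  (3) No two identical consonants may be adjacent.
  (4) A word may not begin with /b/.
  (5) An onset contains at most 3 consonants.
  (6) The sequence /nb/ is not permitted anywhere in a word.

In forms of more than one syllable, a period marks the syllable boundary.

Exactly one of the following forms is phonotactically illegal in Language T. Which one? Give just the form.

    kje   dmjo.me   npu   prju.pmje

kje — σ1 onset /kj/ (1→5 rises), coda /∅/ ok → phonotactically legal
dmjo.me — σ1 onset /dmj/ (1→3→5 rises), coda /∅/ ok; σ2 onset /m/, coda /∅/ ok → phonotactically legal
npu — violates constraint 2: syllable 1 onset /np/: /n/ (nasal, 3) → /p/ (stop, 1) does not rise → phonotactically illegal
prju.pmje — σ1 onset /prj/ (1→4→5 rises), coda /∅/ ok; σ2 onset /pmj/ (1→3→5 rises), coda /∅/ ok → phonotactically legal

npu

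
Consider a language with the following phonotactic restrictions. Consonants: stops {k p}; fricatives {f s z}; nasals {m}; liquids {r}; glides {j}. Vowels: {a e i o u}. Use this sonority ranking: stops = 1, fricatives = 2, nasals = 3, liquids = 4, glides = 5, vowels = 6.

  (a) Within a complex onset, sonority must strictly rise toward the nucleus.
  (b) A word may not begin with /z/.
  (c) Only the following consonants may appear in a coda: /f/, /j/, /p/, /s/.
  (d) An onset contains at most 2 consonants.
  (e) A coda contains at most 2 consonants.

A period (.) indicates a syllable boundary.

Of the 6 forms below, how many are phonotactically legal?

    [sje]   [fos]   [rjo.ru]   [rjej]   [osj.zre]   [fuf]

6

[sje] — σ1 onset /sj/ (2→5 rises), coda /∅/ ok → phonotactically legal
[fos] — σ1 onset /f/, coda /s/ ok → phonotactically legal
[rjo.ru] — σ1 onset /rj/ (4→5 rises), coda /∅/ ok; σ2 onset /r/, coda /∅/ ok → phonotactically legal
[rjej] — σ1 onset /rj/ (4→5 rises), coda /j/ ok → phonotactically legal
[osj.zre] — σ1 onset /∅/, coda /sj/ (2C) ok; σ2 onset /zr/ (2→4 rises), coda /∅/ ok → phonotactically legal
[fuf] — σ1 onset /f/, coda /f/ ok → phonotactically legal
Phonotactically legal: [sje], [fos], [rjo.ru], [rjej], [osj.zre], [fuf] → 6.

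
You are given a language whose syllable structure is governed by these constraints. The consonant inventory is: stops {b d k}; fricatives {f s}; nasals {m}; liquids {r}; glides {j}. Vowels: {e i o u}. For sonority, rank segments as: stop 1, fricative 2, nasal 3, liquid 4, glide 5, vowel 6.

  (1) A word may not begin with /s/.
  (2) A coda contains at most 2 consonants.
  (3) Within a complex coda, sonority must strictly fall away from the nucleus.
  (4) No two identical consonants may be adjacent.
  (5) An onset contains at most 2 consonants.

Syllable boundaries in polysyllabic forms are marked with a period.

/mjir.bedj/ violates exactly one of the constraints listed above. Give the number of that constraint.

3

/mjir.bedj/: syllable 2 coda /dj/: /d/ (stop, 1) → /j/ (glide, 5) does not fall.
This is a violation of constraint 3: "Within a complex coda, sonority must strictly fall away from the nucleus."
The remaining constraints (1, 2, 4, 5) are satisfied.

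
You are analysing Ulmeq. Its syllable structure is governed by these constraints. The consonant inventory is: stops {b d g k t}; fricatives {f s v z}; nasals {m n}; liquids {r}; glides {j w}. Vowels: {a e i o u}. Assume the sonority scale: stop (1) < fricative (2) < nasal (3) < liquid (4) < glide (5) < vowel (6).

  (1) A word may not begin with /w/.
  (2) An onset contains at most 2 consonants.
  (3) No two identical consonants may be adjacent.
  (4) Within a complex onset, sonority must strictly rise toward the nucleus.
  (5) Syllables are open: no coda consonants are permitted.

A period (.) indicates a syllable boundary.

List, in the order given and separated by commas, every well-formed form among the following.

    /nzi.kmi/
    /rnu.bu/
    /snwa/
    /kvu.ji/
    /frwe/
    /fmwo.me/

/kvu.ji/

/nzi.kmi/ — violates constraint 4: syllable 1 onset /nz/: /n/ (nasal, 3) → /z/ (fricative, 2) does not rise → ill-formed
/rnu.bu/ — violates constraint 4: syllable 1 onset /rn/: /r/ (liquid, 4) → /n/ (nasal, 3) does not rise → ill-formed
/snwa/ — violates constraint 2: syllable 1 onset /snw/ has 3 consonants (> 2) → ill-formed
/kvu.ji/ — σ1 onset /kv/ (1→2 rises), coda /∅/ ok; σ2 onset /j/, coda /∅/ ok → well-formed
/frwe/ — violates constraint 2: syllable 1 onset /frw/ has 3 consonants (> 2) → ill-formed
/fmwo.me/ — violates constraint 2: syllable 1 onset /fmw/ has 3 consonants (> 2) → ill-formed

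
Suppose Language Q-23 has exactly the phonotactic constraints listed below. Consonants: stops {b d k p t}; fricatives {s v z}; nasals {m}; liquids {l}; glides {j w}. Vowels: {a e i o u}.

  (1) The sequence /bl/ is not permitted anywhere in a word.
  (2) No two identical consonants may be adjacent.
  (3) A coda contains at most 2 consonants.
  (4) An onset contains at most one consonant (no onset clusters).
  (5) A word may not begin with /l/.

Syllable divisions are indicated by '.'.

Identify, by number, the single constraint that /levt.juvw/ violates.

/levt.juvw/: word begins with /l/.
This is a violation of constraint 5: "A word may not begin with /l/."
The remaining constraints (1, 2, 3, 4) are satisfied.

5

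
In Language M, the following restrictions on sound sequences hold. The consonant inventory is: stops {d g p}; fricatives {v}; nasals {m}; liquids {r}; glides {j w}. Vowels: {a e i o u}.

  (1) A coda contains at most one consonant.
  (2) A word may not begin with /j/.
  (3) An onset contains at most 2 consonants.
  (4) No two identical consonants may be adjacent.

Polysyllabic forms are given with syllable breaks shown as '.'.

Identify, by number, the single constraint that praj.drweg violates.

3

praj.drweg: syllable 2 onset /drw/ has 3 consonants (> 2).
This is a violation of constraint 3: "An onset contains at most 2 consonants."
The remaining constraints (1, 2, 4) are satisfied.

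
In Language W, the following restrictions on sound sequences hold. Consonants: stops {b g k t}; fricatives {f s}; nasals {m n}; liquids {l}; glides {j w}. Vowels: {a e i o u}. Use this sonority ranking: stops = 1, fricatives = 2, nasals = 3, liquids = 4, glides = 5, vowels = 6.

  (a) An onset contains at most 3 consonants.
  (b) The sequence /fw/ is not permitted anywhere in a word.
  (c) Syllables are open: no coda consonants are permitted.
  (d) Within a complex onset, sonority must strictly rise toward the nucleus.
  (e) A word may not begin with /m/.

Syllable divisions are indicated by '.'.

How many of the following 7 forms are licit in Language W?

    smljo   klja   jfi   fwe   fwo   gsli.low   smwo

smljo — violates constraint (a): syllable 1 onset /smlj/ has 4 consonants (> 3) → illicit
klja — σ1 onset /klj/ (1→4→5 rises), coda /∅/ ok → licit
jfi — violates constraint (d): syllable 1 onset /jf/: /j/ (glide, 5) → /f/ (fricative, 2) does not rise → illicit
fwe — violates constraint (b): contains banned sequence /fw/ → illicit
fwo — violates constraint (b): contains banned sequence /fw/ → illicit
gsli.low — violates constraint (c): syllable 2 coda /w/ has 1 consonant (> 0) → illicit
smwo — σ1 onset /smw/ (2→3→5 rises), coda /∅/ ok → licit
Licit: klja, smwo → 2.

2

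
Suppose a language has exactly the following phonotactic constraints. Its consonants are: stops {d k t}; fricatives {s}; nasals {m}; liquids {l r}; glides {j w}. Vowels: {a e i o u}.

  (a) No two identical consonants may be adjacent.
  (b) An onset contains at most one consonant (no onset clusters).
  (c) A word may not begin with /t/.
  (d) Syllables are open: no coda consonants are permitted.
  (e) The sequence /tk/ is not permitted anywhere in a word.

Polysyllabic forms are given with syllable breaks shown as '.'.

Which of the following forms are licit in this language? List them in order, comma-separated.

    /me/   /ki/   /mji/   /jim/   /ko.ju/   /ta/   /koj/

/me/ — σ1 onset /m/, coda /∅/ ok → licit
/ki/ — σ1 onset /k/, coda /∅/ ok → licit
/mji/ — violates constraint (b): syllable 1 onset /mj/ has 2 consonants (> 1) → illicit
/jim/ — violates constraint (d): syllable 1 coda /m/ has 1 consonant (> 0) → illicit
/ko.ju/ — σ1 onset /k/, coda /∅/ ok; σ2 onset /j/, coda /∅/ ok → licit
/ta/ — violates constraint (c): word begins with /t/ → illicit
/koj/ — violates constraint (d): syllable 1 coda /j/ has 1 consonant (> 0) → illicit

/me/, /ki/, /ko.ju/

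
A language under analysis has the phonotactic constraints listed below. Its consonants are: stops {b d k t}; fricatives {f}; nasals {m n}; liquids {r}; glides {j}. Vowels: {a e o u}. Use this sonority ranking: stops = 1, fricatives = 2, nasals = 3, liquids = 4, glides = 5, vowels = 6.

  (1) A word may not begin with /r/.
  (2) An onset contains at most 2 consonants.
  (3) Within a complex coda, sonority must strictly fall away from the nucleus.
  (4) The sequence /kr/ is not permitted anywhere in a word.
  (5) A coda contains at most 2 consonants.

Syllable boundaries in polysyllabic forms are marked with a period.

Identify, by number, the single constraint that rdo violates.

1

rdo: word begins with /r/.
This is a violation of constraint 1: "A word may not begin with /r/."
The remaining constraints (2, 3, 4, 5) are satisfied.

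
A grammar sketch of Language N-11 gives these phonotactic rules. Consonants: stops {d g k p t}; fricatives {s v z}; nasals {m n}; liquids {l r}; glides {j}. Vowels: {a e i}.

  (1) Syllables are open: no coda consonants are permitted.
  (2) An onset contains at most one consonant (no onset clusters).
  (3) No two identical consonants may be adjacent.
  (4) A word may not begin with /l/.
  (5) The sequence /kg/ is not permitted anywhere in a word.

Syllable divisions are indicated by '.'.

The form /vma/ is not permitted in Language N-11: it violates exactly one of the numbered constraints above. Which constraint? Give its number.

2

/vma/: syllable 1 onset /vm/ has 2 consonants (> 1).
This is a violation of constraint 2: "An onset contains at most one consonant (no onset clusters)."
The remaining constraints (1, 3, 4, 5) are satisfied.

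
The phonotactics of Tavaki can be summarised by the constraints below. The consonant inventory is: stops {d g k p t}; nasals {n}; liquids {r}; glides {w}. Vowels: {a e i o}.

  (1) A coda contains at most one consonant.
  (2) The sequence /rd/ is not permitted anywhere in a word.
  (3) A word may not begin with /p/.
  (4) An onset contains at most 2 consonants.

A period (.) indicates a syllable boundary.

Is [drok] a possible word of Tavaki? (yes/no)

yes

[drok] — σ1 onset /dr/ (2C), coda /k/ ok → phonotactically legal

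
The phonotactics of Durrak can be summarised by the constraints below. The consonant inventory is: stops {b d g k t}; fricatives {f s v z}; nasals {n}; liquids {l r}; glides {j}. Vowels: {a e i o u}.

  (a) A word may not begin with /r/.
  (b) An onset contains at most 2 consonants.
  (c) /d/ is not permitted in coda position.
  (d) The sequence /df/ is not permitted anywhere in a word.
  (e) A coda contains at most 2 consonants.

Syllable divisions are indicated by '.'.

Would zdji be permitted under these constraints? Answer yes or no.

zdji — violates constraint (b): syllable 1 onset /zdj/ has 3 consonants (> 2) → not permitted

no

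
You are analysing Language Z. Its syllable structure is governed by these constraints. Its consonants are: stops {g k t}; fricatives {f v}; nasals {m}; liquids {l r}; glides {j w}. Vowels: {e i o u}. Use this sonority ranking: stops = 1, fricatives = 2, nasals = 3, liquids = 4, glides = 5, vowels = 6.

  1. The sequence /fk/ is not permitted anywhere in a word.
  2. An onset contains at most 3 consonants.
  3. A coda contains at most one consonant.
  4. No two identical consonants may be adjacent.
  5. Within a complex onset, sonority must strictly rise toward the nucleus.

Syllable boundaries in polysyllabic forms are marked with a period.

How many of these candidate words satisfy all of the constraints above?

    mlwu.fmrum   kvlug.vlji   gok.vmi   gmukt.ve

mlwu.fmrum — σ1 onset /mlw/ (3→4→5 rises), coda /∅/ ok; σ2 onset /fmr/ (2→3→4 rises), coda /m/ ok → licit
kvlug.vlji — σ1 onset /kvl/ (1→2→4 rises), coda /g/ ok; σ2 onset /vlj/ (2→4→5 rises), coda /∅/ ok → licit
gok.vmi — σ1 onset /g/, coda /k/ ok; σ2 onset /vm/ (2→3 rises), coda /∅/ ok → licit
gmukt.ve — violates constraint 3: syllable 1 coda /kt/ has 2 consonants (> 1) → illicit
Licit: mlwu.fmrum, kvlug.vlji, gok.vmi → 3.

3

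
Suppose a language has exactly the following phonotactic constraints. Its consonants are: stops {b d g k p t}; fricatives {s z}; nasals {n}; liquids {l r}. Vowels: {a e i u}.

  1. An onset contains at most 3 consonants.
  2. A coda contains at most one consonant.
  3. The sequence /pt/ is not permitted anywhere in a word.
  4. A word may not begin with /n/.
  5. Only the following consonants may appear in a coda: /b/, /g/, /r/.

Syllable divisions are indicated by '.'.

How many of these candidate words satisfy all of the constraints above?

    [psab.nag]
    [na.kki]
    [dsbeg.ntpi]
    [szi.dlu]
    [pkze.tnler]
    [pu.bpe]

5

[psab.nag] — σ1 onset /ps/ (2C), coda /b/ ok; σ2 onset /n/, coda /g/ ok → phonotactically legal
[na.kki] — violates constraint 4: word begins with /n/ → phonotactically illegal
[dsbeg.ntpi] — σ1 onset /dsb/ (3C), coda /g/ ok; σ2 onset /ntp/ (3C), coda /∅/ ok → phonotactically legal
[szi.dlu] — σ1 onset /sz/ (2C), coda /∅/ ok; σ2 onset /dl/ (2C), coda /∅/ ok → phonotactically legal
[pkze.tnler] — σ1 onset /pkz/ (3C), coda /∅/ ok; σ2 onset /tnl/ (3C), coda /r/ ok → phonotactically legal
[pu.bpe] — σ1 onset /p/, coda /∅/ ok; σ2 onset /bp/ (2C), coda /∅/ ok → phonotactically legal
Phonotactically legal: [psab.nag], [dsbeg.ntpi], [szi.dlu], [pkze.tnler], [pu.bpe] → 5.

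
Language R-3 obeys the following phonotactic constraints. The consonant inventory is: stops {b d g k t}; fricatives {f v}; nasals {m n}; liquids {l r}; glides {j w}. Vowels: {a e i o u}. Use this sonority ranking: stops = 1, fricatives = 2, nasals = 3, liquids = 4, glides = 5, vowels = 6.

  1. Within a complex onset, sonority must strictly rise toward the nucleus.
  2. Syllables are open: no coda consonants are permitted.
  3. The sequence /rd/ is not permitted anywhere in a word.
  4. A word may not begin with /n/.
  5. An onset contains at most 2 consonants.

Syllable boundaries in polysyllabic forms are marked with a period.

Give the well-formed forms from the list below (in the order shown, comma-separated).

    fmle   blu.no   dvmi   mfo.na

blu.no

fmle — violates constraint 5: syllable 1 onset /fml/ has 3 consonants (> 2) → ill-formed
blu.no — σ1 onset /bl/ (1→4 rises), coda /∅/ ok; σ2 onset /n/, coda /∅/ ok → well-formed
dvmi — violates constraint 5: syllable 1 onset /dvm/ has 3 consonants (> 2) → ill-formed
mfo.na — violates constraint 1: syllable 1 onset /mf/: /m/ (nasal, 3) → /f/ (fricative, 2) does not rise → ill-formed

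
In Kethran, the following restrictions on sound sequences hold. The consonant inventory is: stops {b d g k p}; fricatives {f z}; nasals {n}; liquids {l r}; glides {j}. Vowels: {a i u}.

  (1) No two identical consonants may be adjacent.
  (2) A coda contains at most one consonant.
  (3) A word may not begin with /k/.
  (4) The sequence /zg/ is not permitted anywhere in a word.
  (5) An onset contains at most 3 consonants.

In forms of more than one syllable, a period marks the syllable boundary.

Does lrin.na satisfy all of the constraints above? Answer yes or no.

no

lrin.na — violates constraint 1: adjacent identical consonants /nn/ → ill-formed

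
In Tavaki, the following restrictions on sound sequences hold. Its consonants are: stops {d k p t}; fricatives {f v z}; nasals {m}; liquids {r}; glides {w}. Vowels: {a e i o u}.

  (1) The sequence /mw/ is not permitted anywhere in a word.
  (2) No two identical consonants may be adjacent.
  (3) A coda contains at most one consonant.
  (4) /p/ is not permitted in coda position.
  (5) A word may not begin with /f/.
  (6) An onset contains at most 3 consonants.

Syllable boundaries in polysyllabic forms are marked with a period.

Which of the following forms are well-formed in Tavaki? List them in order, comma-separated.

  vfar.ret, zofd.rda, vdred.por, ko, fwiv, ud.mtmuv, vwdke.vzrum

vfar.ret — violates constraint 2: adjacent identical consonants /rr/ → ill-formed
zofd.rda — violates constraint 3: syllable 1 coda /fd/ has 2 consonants (> 1) → ill-formed
vdred.por — σ1 onset /vdr/ (3C), coda /d/ ok; σ2 onset /p/, coda /r/ ok → well-formed
ko — σ1 onset /k/, coda /∅/ ok → well-formed
fwiv — violates constraint 5: word begins with /f/ → ill-formed
ud.mtmuv — σ1 onset /∅/, coda /d/ ok; σ2 onset /mtm/ (3C), coda /v/ ok → well-formed
vwdke.vzrum — violates constraint 6: syllable 1 onset /vwdk/ has 4 consonants (> 3) → ill-formed

vdred.por, ko, ud.mtmuv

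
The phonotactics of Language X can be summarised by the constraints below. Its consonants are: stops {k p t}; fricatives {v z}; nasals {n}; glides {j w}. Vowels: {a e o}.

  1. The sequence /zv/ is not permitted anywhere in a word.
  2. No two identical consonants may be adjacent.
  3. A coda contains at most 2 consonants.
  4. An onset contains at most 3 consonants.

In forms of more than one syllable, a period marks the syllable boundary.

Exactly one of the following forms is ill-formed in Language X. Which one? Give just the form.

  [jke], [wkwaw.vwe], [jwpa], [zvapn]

[zvapn]

[jke] — σ1 onset /jk/ (2C), coda /∅/ ok → well-formed
[wkwaw.vwe] — σ1 onset /wkw/ (3C), coda /w/ ok; σ2 onset /vw/ (2C), coda /∅/ ok → well-formed
[jwpa] — σ1 onset /jwp/ (3C), coda /∅/ ok → well-formed
[zvapn] — violates constraint 1: contains banned sequence /zv/ → ill-formed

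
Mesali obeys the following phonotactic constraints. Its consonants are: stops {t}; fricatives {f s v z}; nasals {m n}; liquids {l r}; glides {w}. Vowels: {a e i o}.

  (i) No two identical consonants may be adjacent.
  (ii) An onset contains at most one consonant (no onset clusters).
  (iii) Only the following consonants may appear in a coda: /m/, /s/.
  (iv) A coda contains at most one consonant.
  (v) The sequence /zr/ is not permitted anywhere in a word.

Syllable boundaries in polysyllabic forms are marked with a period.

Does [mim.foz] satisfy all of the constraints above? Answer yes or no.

no

[mim.foz] — violates constraint (iii): syllable 2 coda contains /z/, which is not a licensed coda consonant → ill-formed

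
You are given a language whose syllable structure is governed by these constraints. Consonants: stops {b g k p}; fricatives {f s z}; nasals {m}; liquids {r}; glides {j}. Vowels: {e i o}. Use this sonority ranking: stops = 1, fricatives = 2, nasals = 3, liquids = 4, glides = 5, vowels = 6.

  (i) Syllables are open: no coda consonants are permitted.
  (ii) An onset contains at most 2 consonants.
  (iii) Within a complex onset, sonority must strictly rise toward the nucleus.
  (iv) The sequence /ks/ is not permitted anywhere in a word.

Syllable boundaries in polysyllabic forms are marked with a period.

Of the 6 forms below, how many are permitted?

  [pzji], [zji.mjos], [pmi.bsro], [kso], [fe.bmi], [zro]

2

[pzji] — violates constraint (ii): syllable 1 onset /pzj/ has 3 consonants (> 2) → not permitted
[zji.mjos] — violates constraint (i): syllable 2 coda /s/ has 1 consonant (> 0) → not permitted
[pmi.bsro] — violates constraint (ii): syllable 2 onset /bsr/ has 3 consonants (> 2) → not permitted
[kso] — violates constraint (iv): contains banned sequence /ks/ → not permitted
[fe.bmi] — σ1 onset /f/, coda /∅/ ok; σ2 onset /bm/ (1→3 rises), coda /∅/ ok → permitted
[zro] — σ1 onset /zr/ (2→4 rises), coda /∅/ ok → permitted
Permitted: [fe.bmi], [zro] → 2.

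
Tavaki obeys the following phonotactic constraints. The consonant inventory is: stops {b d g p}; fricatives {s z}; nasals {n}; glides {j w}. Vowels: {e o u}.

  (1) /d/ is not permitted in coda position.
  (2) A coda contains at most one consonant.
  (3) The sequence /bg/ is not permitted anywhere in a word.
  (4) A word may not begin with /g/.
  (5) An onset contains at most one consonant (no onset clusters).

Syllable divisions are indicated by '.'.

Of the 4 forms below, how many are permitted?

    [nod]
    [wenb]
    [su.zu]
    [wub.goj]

1

[nod] — violates constraint 1: syllable 1 coda contains /d/ → not permitted
[wenb] — violates constraint 2: syllable 1 coda /nb/ has 2 consonants (> 1) → not permitted
[su.zu] — σ1 onset /s/, coda /∅/ ok; σ2 onset /z/, coda /∅/ ok → permitted
[wub.goj] — violates constraint 3: contains banned sequence /bg/ → not permitted
Permitted: [su.zu] → 1.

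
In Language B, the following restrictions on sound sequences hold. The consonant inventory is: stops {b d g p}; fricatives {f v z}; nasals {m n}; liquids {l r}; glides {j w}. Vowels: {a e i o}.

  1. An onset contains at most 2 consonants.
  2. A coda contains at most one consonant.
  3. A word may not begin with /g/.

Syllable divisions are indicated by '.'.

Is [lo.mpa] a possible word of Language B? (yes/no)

[lo.mpa] — σ1 onset /l/, coda /∅/ ok; σ2 onset /mp/ (2C), coda /∅/ ok → phonotactically legal

yes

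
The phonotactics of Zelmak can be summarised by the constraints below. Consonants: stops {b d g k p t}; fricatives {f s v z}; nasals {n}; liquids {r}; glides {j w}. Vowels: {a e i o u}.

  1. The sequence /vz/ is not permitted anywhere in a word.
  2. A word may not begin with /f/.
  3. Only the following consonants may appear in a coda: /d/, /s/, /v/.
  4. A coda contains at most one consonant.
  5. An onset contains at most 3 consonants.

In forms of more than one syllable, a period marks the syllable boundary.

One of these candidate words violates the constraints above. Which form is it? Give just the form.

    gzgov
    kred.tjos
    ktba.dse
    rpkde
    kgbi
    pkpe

gzgov — σ1 onset /gzg/ (3C), coda /v/ ok → licit
kred.tjos — σ1 onset /kr/ (2C), coda /d/ ok; σ2 onset /tj/ (2C), coda /s/ ok → licit
ktba.dse — σ1 onset /ktb/ (3C), coda /∅/ ok; σ2 onset /ds/ (2C), coda /∅/ ok → licit
rpkde — violates constraint 5: syllable 1 onset /rpkd/ has 4 consonants (> 3) → illicit
kgbi — σ1 onset /kgb/ (3C), coda /∅/ ok → licit
pkpe — σ1 onset /pkp/ (3C), coda /∅/ ok → licit

rpkde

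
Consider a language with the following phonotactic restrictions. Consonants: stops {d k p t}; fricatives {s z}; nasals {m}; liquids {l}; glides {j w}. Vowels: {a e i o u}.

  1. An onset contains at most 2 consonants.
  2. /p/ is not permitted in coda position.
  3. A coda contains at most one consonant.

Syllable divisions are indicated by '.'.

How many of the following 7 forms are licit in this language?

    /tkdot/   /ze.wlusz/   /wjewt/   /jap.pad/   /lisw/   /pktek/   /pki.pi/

1

/tkdot/ — violates constraint 1: syllable 1 onset /tkd/ has 3 consonants (> 2) → illicit
/ze.wlusz/ — violates constraint 3: syllable 2 coda /sz/ has 2 consonants (> 1) → illicit
/wjewt/ — violates constraint 3: syllable 1 coda /wt/ has 2 consonants (> 1) → illicit
/jap.pad/ — violates constraint 2: syllable 1 coda contains /p/ → illicit
/lisw/ — violates constraint 3: syllable 1 coda /sw/ has 2 consonants (> 1) → illicit
/pktek/ — violates constraint 1: syllable 1 onset /pkt/ has 3 consonants (> 2) → illicit
/pki.pi/ — σ1 onset /pk/ (2C), coda /∅/ ok; σ2 onset /p/, coda /∅/ ok → licit
Licit: /pki.pi/ → 1.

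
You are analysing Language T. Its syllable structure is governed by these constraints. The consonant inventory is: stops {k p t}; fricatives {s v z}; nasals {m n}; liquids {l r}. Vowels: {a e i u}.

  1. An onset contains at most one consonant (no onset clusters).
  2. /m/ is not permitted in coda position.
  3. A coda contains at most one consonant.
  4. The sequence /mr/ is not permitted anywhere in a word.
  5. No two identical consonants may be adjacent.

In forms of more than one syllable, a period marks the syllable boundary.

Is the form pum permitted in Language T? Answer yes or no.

no

pum — violates constraint 2: syllable 1 coda contains /m/ → not permitted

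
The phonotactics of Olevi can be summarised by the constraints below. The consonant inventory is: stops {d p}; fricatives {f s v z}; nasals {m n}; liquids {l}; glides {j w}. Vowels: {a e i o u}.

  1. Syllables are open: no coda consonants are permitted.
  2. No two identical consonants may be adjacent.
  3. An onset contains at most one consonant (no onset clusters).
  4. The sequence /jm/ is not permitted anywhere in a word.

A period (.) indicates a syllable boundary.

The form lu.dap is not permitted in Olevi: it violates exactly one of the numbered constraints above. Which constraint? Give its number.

1

lu.dap: syllable 2 coda /p/ has 1 consonant (> 0).
This is a violation of constraint 1: "Syllables are open: no coda consonants are permitted."
The remaining constraints (2, 3, 4) are satisfied.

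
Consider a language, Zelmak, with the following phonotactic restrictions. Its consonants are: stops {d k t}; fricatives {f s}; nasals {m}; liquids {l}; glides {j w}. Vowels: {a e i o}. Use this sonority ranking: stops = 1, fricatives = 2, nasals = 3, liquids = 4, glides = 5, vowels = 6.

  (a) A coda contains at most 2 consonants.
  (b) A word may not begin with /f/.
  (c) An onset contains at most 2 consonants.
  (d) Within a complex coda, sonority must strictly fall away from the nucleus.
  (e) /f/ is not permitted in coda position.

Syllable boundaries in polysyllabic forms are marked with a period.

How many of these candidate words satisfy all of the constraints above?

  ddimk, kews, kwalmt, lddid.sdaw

2

ddimk — σ1 onset /dd/ (2C), coda /mk/ (3→1 falls) ok → phonotactically legal
kews — σ1 onset /k/, coda /ws/ (5→2 falls) ok → phonotactically legal
kwalmt — violates constraint (a): syllable 1 coda /lmt/ has 3 consonants (> 2) → phonotactically illegal
lddid.sdaw — violates constraint (c): syllable 1 onset /ldd/ has 3 consonants (> 2) → phonotactically illegal
Phonotactically legal: ddimk, kews → 2.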